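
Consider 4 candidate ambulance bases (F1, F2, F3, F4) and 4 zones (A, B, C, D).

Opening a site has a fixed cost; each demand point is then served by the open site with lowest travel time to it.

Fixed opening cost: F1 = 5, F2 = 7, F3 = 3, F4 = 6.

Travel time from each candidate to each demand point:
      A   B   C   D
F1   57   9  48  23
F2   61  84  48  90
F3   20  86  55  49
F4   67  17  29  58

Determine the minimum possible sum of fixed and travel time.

95

Open {F1, F3, F4}: assign each demand point to its cheapest open site.
  A→F3 20, B→F1 9, C→F4 29, D→F1 23
  travel time 81, fixed 14 → total 95.
Compare {F1, F2, F3, F4}: travel time 81 + fixed 21 = 102.
Compare {F1, F3}: travel time 100 + fixed 8 = 108.
Compare {F1, F2, F3}: travel time 100 + fixed 15 = 115.
All other subsets cost ≥ 102. Minimum total cost: 95.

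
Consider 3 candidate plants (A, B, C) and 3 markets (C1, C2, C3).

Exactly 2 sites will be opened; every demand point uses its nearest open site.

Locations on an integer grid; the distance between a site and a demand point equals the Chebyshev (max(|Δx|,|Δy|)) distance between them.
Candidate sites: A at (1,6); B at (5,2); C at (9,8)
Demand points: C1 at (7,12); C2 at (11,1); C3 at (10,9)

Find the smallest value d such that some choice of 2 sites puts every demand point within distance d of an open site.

Open {B, C}.
  Farthest demand point is C2 at distance 6 (to B); all others are ≤ 6.
With {A, B} the worst case is 7.
With {A, C} the worst case is 7.
No size-2 selection achieves below 6.

6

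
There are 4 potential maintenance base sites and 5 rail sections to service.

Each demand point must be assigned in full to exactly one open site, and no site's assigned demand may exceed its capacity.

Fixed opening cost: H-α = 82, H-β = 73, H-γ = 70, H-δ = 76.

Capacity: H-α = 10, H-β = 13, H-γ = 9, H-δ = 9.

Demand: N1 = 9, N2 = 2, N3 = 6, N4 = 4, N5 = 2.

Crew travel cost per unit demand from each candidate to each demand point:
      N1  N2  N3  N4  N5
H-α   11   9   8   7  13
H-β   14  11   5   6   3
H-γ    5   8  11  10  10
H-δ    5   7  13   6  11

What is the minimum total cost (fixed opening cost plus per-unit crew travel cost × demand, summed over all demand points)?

338

Open {H-β, H-γ, H-δ}; cheapest assignment that respects the capacities:
  H-β (cap 13, load 12): N3, N4, N5 — cost 6×5 + 4×6 + 2×3 = 60
  H-γ (cap 9, load 9): N1 — cost 9×5 = 45
  H-δ (cap 9, load 2): N2 — cost 2×7 = 14
  Shipping 119, fixed 219 → total 338.
  Any other capacity-feasible assignment to {H-β, H-γ, H-δ} ships for at least 119.
Compare {H-α, H-β, H-γ}: its best feasible assignment gives total 348.
Compare {H-α, H-β, H-δ}: its best feasible assignment gives total 354.
Every other set of open sites that can feasibly serve all demand totals ≥ 348 even under its best assignment. Minimum: 338.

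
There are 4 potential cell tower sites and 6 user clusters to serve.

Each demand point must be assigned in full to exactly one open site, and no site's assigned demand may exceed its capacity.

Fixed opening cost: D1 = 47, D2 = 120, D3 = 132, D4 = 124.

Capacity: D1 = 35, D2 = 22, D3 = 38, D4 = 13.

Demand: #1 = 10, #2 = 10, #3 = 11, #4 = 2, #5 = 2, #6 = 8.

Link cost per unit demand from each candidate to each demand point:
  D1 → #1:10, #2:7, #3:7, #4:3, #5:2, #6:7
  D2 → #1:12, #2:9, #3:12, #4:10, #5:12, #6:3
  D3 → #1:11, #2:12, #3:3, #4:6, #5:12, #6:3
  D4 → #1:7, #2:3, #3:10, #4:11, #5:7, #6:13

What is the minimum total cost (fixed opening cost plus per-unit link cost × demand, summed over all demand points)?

Open {D1, D3}; cheapest assignment that respects the capacities:
  D1 (cap 35, load 24): #1, #2, #4, #5 — cost 10×10 + 10×7 + 2×3 + 2×2 = 180
  D3 (cap 38, load 19): #3, #6 — cost 11×3 + 8×3 = 57
  Shipping 237, fixed 179 → total 416.
  Any other capacity-feasible assignment to {D1, D3} ships for at least 237.
Compare {D1, D4}: its best feasible assignment gives total 444.
Compare {D1, D2}: its best feasible assignment gives total 448.
Every other set of open sites that can feasibly serve all demand totals ≥ 444 even under its best assignment. Minimum: 416.

416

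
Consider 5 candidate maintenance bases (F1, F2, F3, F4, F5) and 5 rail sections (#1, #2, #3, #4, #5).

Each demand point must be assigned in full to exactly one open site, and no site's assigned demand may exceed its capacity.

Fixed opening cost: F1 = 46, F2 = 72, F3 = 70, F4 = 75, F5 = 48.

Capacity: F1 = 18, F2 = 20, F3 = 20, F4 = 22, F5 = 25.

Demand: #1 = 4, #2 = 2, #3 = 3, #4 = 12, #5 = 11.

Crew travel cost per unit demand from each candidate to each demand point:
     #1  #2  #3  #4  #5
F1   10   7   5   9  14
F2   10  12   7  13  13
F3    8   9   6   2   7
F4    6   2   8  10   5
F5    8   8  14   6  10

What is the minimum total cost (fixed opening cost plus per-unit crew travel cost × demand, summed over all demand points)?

270

Open {F3, F4}; cheapest assignment that respects the capacities:
  F3 (cap 20, load 15): #3, #4 — cost 3×6 + 12×2 = 42
  F4 (cap 22, load 17): #1, #2, #5 — cost 4×6 + 2×2 + 11×5 = 83
  Shipping 125, fixed 145 → total 270.
  Any other capacity-feasible assignment to {F3, F4} ships for at least 125.
Compare {F4, F5}: its best feasible assignment gives total 302.
Compare {F1, F3, F4}: its best feasible assignment gives total 313.
Every other set of open sites that can feasibly serve all demand totals ≥ 302 even under its best assignment. Minimum: 270.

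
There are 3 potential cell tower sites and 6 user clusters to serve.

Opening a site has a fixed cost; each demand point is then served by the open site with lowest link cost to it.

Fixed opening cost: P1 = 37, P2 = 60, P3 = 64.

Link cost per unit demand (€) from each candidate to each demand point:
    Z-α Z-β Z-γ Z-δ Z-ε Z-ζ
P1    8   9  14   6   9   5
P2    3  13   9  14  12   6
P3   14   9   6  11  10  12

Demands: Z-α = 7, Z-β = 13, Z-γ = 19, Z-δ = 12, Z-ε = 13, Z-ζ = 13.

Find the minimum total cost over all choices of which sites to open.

Open {P1, P3}: assign each demand point to its cheapest open site.
  Z-α→P1 7×8=56, Z-β→P1 13×9=117, Z-γ→P3 19×6=114, Z-δ→P1 12×6=72, Z-ε→P1 13×9=117, Z-ζ→P1 13×5=65
  link cost 541, fixed 101 → total 642.
Compare {P1, P2}: link cost 563 + fixed 97 = 660.
Compare {P1, P2, P3}: link cost 506 + fixed 161 = 667.
Compare {P2, P3}: link cost 592 + fixed 124 = 716.
All other subsets cost ≥ 660. Minimum total cost: 642.

642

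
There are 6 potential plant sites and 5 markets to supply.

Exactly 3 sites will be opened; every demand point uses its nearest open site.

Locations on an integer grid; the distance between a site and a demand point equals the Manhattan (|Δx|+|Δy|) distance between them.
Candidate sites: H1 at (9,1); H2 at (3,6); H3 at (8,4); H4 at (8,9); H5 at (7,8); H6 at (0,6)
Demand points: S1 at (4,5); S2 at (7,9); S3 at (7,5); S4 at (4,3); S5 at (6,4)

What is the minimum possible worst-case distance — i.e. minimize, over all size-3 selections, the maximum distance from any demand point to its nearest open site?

4

Open {H2, H3, H4}.
  Farthest demand point is S4 at distance 4 (to H2); all others are ≤ 4.
With {H2, H3, H5} the worst case is 4.
With {H1, H2, H4} the worst case is 5.
No size-3 selection achieves below 4.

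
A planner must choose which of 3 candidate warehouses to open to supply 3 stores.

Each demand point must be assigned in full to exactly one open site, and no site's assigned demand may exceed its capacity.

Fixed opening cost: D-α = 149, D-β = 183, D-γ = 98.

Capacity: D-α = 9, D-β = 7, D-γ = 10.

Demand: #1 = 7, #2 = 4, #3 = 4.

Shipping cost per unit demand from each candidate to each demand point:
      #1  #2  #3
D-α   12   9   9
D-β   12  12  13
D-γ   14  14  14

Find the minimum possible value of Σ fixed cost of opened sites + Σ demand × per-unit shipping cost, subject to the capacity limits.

Open {D-α, D-γ}; cheapest assignment that respects the capacities:
  D-α (cap 9, load 8): #2, #3 — cost 4×9 + 4×9 = 72
  D-γ (cap 10, load 7): #1 — cost 7×14 = 98
  Shipping 170, fixed 247 → total 417.
  Any other capacity-feasible assignment to {D-α, D-γ} ships for at least 170.
Compare {D-β, D-γ}: its best feasible assignment gives total 477.
Compare {D-α, D-β}: its best feasible assignment gives total 488.
Every other set of open sites that can feasibly serve all demand totals ≥ 477 even under its best assignment. Minimum: 417.

417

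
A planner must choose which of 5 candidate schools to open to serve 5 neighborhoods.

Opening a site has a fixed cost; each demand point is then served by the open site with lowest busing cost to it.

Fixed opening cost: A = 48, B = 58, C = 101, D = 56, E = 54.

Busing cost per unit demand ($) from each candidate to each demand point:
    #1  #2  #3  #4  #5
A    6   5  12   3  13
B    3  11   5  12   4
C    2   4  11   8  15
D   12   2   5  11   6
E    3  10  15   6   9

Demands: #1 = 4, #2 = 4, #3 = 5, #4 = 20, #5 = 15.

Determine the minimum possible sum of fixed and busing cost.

Open {A, B}: assign each demand point to its cheapest open site.
  #1→B 4×3=12, #2→A 4×5=20, #3→B 5×5=25, #4→A 20×3=60, #5→B 15×4=60
  busing cost 177, fixed 106 → total 283.
Compare {A, D}: busing cost 207 + fixed 104 = 311.
Compare {A, B, D}: busing cost 165 + fixed 162 = 327.
Compare {A, B, E}: busing cost 177 + fixed 160 = 337.
All other subsets cost ≥ 311. Minimum total cost: 283.

283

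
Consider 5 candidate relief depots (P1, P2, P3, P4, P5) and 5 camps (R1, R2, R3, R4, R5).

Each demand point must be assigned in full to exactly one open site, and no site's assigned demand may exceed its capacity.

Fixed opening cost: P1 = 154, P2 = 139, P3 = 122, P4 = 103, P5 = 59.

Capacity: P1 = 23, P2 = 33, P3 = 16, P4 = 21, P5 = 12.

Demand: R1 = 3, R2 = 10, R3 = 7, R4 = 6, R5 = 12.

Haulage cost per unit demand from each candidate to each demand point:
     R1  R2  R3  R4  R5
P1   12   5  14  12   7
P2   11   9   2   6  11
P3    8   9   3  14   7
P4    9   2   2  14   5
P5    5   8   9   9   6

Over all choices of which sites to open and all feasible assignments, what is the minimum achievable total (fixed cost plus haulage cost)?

443

Open {P2, P5}; cheapest assignment that respects the capacities:
  P2 (cap 33, load 26): R1, R2, R3, R4 — cost 3×11 + 10×9 + 7×2 + 6×6 = 173
  P5 (cap 12, load 12): R5 — cost 12×6 = 72
  Shipping 245, fixed 198 → total 443.
  Any other capacity-feasible assignment to {P2, P5} ships for at least 245.
Compare {P2, P4}: its best feasible assignment gives total 469.
Compare {P2, P4, P5}: its best feasible assignment gives total 470.
Every other set of open sites that can feasibly serve all demand totals ≥ 469 even under its best assignment. Minimum: 443.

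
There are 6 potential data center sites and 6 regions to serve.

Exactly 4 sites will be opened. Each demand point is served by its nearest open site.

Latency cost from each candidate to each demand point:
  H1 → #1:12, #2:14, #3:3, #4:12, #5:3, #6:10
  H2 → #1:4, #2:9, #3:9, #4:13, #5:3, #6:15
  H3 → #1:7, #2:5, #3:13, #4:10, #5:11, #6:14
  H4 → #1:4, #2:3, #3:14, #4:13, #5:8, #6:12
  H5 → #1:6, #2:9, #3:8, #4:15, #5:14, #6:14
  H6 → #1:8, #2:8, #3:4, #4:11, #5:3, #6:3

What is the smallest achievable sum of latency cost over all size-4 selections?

Open {H1, H3, H4, H6}.
  #1→H4 4, #2→H4 3, #3→H1 3, #4→H3 10, #5→H1 3, #6→H6 3  ⇒ total 26.
Compare {H1, H2, H4, H6}: total 27.
Compare {H1, H4, H5, H6}: total 27.
No size-4 selection does better; minimum is 26.

26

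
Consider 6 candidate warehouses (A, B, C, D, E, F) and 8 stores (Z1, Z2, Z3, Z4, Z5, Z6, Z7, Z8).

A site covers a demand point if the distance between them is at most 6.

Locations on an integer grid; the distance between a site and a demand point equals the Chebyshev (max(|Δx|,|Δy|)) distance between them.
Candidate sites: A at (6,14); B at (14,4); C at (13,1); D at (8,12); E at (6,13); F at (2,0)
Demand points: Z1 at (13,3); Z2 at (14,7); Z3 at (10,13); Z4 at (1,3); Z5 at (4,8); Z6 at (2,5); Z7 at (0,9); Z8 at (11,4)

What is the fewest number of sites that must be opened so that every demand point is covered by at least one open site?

3

Coverage sets (demand points within 6 of each site):
  A: {Z3, Z5, Z7}
  B: {Z1, Z2, Z8}
  C: {Z1, Z2, Z8}
  D: {Z2, Z3, Z5}
  E: {Z3, Z5, Z7}
  F: {Z4, Z6}
No 2 sites suffice: every size-2 union leaves at least one demand point uncovered.
But {A, B, F} covers everything, so the minimum is 3.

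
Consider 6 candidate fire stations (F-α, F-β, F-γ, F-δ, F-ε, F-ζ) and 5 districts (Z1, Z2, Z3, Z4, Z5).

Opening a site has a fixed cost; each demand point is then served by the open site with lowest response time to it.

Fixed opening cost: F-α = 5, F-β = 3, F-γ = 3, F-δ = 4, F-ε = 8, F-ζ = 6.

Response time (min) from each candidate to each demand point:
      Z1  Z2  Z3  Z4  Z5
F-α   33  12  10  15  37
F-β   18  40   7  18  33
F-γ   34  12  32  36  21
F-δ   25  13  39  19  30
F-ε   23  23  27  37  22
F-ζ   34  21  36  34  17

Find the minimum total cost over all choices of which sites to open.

82

Open {F-β, F-γ}: assign each demand point to its cheapest open site.
  Z1→F-β 18, Z2→F-γ 12, Z3→F-β 7, Z4→F-β 18, Z5→F-γ 21
  response time 76, fixed 6 → total 82.
Compare {F-α, F-β, F-ζ}: response time 69 + fixed 14 = 83.
Compare {F-α, F-β, F-γ}: response time 73 + fixed 11 = 84.
Compare {F-β, F-γ, F-ζ}: response time 72 + fixed 12 = 84.
All other subsets cost ≥ 83. Minimum total cost: 82.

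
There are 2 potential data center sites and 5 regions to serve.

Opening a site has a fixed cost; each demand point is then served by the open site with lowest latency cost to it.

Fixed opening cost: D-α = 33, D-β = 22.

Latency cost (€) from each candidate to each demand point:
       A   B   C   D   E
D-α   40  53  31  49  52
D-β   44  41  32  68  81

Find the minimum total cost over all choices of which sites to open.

Open {D-α}: assign each demand point to its cheapest open site.
  A→D-α 40, B→D-α 53, C→D-α 31, D→D-α 49, E→D-α 52
  latency cost 225, fixed 33 → total 258.
Compare {D-α, D-β}: latency cost 213 + fixed 55 = 268.
Compare {D-β}: latency cost 266 + fixed 22 = 288.

258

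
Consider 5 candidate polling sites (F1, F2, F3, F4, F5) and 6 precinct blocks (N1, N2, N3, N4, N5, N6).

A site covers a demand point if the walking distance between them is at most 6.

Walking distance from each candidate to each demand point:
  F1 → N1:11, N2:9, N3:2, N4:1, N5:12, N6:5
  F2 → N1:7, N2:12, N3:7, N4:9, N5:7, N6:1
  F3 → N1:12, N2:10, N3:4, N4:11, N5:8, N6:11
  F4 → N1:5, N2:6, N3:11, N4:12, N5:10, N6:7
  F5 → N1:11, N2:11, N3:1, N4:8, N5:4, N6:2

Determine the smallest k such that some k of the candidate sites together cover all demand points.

3

Coverage sets (demand points within 6 of each site):
  F1: {N3, N4, N6}
  F2: {N6}
  F3: {N3}
  F4: {N1, N2}
  F5: {N3, N5, N6}
No 2 sites suffice: every size-2 union leaves at least one demand point uncovered.
But {F1, F4, F5} covers everything, so the minimum is 3.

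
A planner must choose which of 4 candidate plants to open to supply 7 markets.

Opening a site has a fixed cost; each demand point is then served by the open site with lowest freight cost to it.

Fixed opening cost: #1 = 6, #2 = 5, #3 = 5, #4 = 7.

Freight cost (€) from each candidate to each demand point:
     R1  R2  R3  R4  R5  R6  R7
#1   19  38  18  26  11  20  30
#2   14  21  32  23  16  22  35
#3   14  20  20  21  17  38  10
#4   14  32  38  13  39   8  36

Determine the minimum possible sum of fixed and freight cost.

112

Open {#1, #3, #4}: assign each demand point to its cheapest open site.
  R1→#3 14, R2→#3 20, R3→#1 18, R4→#4 13, R5→#1 11, R6→#4 8, R7→#3 10
  freight cost 94, fixed 18 → total 112.
Compare {#3, #4}: freight cost 102 + fixed 12 = 114.
Compare {#1, #2, #3, #4}: freight cost 94 + fixed 23 = 117.
Compare {#2, #3, #4}: freight cost 101 + fixed 17 = 118.
All other subsets cost ≥ 114. Minimum total cost: 112.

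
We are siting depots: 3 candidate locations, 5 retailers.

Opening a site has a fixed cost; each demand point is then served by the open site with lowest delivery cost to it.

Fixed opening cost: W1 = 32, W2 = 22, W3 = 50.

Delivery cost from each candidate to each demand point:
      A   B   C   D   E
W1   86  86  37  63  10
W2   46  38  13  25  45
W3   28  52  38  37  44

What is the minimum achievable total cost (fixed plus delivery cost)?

186

Open {W1, W2}: assign each demand point to its cheapest open site.
  A→W2 46, B→W2 38, C→W2 13, D→W2 25, E→W1 10
  delivery cost 132, fixed 54 → total 186.
Compare {W2}: delivery cost 167 + fixed 22 = 189.
Compare {W1, W2, W3}: delivery cost 114 + fixed 104 = 218.
Compare {W2, W3}: delivery cost 148 + fixed 72 = 220.
All other subsets cost ≥ 189. Minimum total cost: 186.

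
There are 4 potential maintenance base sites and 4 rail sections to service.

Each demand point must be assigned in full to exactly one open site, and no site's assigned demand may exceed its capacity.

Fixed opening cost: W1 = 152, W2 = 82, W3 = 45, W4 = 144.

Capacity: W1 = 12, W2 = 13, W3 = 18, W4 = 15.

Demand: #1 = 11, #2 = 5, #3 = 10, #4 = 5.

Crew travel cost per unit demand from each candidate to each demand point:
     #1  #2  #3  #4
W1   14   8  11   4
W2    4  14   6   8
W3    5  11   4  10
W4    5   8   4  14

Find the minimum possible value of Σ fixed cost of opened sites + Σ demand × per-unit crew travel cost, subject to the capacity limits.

374

Open {W3, W4}; cheapest assignment that respects the capacities:
  W3 (cap 18, load 16): #1, #4 — cost 11×5 + 5×10 = 105
  W4 (cap 15, load 15): #2, #3 — cost 5×8 + 10×4 = 80
  Shipping 185, fixed 189 → total 374.
  Any other capacity-feasible assignment to {W3, W4} ships for at least 185.
Compare {W1, W2, W3}: its best feasible assignment gives total 423.
Compare {W2, W3, W4}: its best feasible assignment gives total 445.
Every other set of open sites that can feasibly serve all demand totals ≥ 423 even under its best assignment. Minimum: 374.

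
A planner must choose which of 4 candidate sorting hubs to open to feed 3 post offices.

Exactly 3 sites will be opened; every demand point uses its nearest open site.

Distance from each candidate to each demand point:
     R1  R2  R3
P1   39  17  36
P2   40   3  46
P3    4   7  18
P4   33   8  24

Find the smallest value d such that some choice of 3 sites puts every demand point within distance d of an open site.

18

Open {P1, P2, P3}.
  Farthest demand point is R3 at distance 18 (to P3); all others are ≤ 18.
With {P1, P3, P4} the worst case is 18.
With {P2, P3, P4} the worst case is 18.
No size-3 selection achieves below 18.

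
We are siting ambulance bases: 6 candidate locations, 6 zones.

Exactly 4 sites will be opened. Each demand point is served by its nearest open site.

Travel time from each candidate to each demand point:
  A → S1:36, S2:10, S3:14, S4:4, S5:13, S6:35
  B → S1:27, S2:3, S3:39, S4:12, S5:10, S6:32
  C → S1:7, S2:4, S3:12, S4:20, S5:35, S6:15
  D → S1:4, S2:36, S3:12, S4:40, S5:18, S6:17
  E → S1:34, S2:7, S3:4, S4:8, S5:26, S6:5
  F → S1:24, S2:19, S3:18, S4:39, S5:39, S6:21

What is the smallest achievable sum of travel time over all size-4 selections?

Open {A, B, D, E}.
  S1→D 4, S2→B 3, S3→E 4, S4→A 4, S5→B 10, S6→E 5  ⇒ total 30.
Compare {A, B, C, E}: total 33.
Compare {A, C, D, E}: total 34.
No size-4 selection does better; minimum is 30.

30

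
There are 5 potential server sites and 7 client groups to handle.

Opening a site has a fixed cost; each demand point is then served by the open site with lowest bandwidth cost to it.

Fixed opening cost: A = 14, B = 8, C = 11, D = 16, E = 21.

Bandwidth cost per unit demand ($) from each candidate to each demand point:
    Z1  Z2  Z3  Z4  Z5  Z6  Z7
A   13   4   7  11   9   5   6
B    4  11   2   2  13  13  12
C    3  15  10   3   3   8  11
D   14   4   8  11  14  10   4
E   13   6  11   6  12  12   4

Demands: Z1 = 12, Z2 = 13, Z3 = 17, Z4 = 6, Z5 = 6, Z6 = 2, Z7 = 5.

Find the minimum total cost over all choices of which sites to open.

223

Open {B, C, D}: assign each demand point to its cheapest open site.
  Z1→C 12×3=36, Z2→D 13×4=52, Z3→B 17×2=34, Z4→B 6×2=12, Z5→C 6×3=18, Z6→C 2×8=16, Z7→D 5×4=20
  bandwidth cost 188, fixed 35 → total 223.
Compare {A, B, C}: bandwidth cost 192 + fixed 33 = 225.
Compare {A, B, C, D}: bandwidth cost 182 + fixed 49 = 231.
Compare {A, B, C, E}: bandwidth cost 182 + fixed 54 = 236.
All other subsets cost ≥ 225. Minimum total cost: 223.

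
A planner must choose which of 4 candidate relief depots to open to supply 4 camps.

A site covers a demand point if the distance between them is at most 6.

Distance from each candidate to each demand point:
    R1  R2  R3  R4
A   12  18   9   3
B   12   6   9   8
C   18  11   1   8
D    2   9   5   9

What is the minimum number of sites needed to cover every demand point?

Coverage sets (demand points within 6 of each site):
  A: {R4}
  B: {R2}
  C: {R3}
  D: {R1, R3}
No 2 sites suffice: every size-2 union leaves at least one demand point uncovered.
But {A, B, D} covers everything, so the minimum is 3.

3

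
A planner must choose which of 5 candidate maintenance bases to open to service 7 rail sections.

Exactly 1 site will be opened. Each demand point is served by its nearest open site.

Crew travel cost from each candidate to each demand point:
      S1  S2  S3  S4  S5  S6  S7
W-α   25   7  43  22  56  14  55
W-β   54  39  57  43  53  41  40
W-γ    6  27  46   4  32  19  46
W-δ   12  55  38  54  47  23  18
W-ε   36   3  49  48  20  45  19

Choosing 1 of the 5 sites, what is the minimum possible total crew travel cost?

180

Open {W-γ}.
  S1→W-γ 6, S2→W-γ 27, S3→W-γ 46, S4→W-γ 4, S5→W-γ 32, S6→W-γ 19, S7→W-γ 46  ⇒ total 180.
Compare {W-ε}: total 220.
Compare {W-α}: total 222.
No size-1 selection does better; minimum is 180.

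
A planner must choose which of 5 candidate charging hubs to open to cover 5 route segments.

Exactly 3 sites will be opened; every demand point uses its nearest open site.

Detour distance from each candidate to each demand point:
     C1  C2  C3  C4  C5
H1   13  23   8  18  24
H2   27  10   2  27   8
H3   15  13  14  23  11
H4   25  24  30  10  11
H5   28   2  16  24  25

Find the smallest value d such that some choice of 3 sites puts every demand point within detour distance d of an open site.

13

Open {H1, H2, H4}.
  Farthest demand point is C1 at detour distance 13 (to H1); all others are ≤ 13.
With {H1, H3, H4} the worst case is 13.
With {H1, H4, H5} the worst case is 13.
No size-3 selection achieves below 13.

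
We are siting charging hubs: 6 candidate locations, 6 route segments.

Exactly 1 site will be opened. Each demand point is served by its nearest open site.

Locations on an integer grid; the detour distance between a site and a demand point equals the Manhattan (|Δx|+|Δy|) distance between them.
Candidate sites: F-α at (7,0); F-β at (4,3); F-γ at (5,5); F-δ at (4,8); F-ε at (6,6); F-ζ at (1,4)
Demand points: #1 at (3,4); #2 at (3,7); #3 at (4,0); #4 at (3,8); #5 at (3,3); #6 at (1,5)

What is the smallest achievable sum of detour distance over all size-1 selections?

Open {F-β}.
  #1→F-β 2, #2→F-β 5, #3→F-β 3, #4→F-β 6, #5→F-β 1, #6→F-β 5  ⇒ total 22.
Compare {F-ζ}: total 24.
Compare {F-γ}: total 26.
No size-1 selection does better; minimum is 22.

22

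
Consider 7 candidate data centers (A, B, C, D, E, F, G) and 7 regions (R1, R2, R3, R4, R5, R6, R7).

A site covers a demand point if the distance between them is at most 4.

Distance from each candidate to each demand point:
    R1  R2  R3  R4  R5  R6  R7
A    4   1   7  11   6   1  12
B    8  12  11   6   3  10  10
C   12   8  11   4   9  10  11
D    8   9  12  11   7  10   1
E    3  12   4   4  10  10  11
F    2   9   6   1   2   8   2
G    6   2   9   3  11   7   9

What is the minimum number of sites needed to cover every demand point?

3

Coverage sets (demand points within 4 of each site):
  A: {R1, R2, R6}
  B: {R5}
  C: {R4}
  D: {R7}
  E: {R1, R3, R4}
  F: {R1, R4, R5, R7}
  G: {R2, R4}
No 2 sites suffice: every size-2 union leaves at least one demand point uncovered.
But {A, E, F} covers everything, so the minimum is 3.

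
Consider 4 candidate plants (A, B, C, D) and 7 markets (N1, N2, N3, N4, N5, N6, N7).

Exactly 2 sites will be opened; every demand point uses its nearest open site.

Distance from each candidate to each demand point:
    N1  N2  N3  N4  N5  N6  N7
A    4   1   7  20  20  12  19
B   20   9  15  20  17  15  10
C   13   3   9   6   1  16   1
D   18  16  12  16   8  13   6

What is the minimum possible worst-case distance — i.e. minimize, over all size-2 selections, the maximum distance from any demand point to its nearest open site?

Open {A, C}.
  Farthest demand point is N6 at distance 12 (to A); all others are ≤ 12.
With {C, D} the worst case is 13.
With {B, C} the worst case is 15.
No size-2 selection achieves below 12.

12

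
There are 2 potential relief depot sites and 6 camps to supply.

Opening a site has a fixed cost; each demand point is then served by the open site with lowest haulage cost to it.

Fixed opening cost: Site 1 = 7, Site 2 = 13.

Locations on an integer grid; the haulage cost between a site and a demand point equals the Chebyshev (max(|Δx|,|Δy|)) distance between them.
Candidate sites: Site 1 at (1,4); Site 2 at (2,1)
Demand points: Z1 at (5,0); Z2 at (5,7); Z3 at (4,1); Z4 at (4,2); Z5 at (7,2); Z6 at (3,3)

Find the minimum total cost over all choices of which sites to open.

Open {Site 1}: assign each demand point to its cheapest open site.
  Z1→Site 1 4, Z2→Site 1 4, Z3→Site 1 3, Z4→Site 1 3, Z5→Site 1 6, Z6→Site 1 2
  haulage cost 22, fixed 7 → total 29.
Compare {Site 2}: haulage cost 20 + fixed 13 = 33.
Compare {Site 1, Site 2}: haulage cost 18 + fixed 20 = 38.

29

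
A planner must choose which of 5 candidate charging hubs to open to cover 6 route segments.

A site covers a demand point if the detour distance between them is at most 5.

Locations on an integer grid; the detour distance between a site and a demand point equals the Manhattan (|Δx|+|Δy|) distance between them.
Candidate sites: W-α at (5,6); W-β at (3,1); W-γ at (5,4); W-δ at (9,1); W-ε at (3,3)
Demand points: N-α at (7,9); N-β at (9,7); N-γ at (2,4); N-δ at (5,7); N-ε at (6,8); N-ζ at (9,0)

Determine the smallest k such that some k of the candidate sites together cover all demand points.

Coverage sets (demand points within 5 of each site):
  W-α: {N-α, N-β, N-γ, N-δ, N-ε}
  W-β: {N-γ}
  W-γ: {N-γ, N-δ, N-ε}
  W-δ: {N-ζ}
  W-ε: {N-γ}
No single site covers all 6 demand points.
But {W-α, W-δ} covers everything, so the minimum is 2.

2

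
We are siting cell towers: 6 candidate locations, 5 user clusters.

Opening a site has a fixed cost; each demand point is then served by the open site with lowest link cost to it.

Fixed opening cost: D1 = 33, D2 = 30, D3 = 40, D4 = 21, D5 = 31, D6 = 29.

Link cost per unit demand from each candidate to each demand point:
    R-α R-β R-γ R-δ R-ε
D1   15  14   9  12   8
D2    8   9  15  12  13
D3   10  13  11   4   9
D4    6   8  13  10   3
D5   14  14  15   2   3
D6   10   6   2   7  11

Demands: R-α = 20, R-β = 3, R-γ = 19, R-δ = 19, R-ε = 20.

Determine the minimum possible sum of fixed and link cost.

355

Open {D4, D5, D6}: assign each demand point to its cheapest open site.
  R-α→D4 20×6=120, R-β→D6 3×6=18, R-γ→D6 19×2=38, R-δ→D5 19×2=38, R-ε→D4 20×3=60
  link cost 274, fixed 81 → total 355.
Compare {D2, D4, D5, D6}: link cost 274 + fixed 111 = 385.
Compare {D1, D4, D5, D6}: link cost 274 + fixed 114 = 388.
Compare {D3, D4, D5, D6}: link cost 274 + fixed 121 = 395.
All other subsets cost ≥ 385. Minimum total cost: 355.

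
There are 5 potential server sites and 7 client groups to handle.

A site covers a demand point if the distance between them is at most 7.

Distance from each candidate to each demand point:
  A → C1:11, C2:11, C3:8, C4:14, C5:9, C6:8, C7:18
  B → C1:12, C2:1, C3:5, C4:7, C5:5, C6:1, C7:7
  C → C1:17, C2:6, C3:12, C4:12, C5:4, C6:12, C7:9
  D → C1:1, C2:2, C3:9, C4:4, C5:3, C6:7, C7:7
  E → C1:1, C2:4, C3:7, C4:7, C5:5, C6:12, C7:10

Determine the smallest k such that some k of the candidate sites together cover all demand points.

Coverage sets (demand points within 7 of each site):
  A: {}
  B: {C2, C3, C4, C5, C6, C7}
  C: {C2, C5}
  D: {C1, C2, C4, C5, C6, C7}
  E: {C1, C2, C3, C4, C5}
No single site covers all 7 demand points.
But {B, D} covers everything, so the minimum is 2.

2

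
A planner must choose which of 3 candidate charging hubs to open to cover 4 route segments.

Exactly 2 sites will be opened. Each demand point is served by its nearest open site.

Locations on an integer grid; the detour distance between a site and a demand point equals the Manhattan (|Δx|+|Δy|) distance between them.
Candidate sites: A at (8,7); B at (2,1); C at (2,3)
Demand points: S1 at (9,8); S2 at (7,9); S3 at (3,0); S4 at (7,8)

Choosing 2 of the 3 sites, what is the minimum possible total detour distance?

9

Open {A, B}.
  S1→A 2, S2→A 3, S3→B 2, S4→A 2  ⇒ total 9.
Compare {A, C}: total 11.
Compare {B, C}: total 35.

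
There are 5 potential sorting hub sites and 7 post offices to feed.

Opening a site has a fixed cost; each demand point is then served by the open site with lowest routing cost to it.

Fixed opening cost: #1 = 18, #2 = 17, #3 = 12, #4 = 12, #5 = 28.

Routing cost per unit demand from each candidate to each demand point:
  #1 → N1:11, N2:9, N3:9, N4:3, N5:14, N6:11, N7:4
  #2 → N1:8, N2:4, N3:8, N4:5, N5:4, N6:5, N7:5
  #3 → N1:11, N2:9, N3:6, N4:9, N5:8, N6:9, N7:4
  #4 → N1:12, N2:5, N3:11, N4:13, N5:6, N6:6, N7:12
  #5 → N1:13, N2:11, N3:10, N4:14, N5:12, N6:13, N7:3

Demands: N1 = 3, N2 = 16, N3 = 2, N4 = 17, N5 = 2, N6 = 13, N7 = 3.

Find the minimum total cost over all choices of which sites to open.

Open {#1, #2}: assign each demand point to its cheapest open site.
  N1→#2 3×8=24, N2→#2 16×4=64, N3→#2 2×8=16, N4→#1 17×3=51, N5→#2 2×4=8, N6→#2 13×5=65, N7→#1 3×4=12
  routing cost 240, fixed 35 → total 275.
Compare {#1, #2, #3}: routing cost 236 + fixed 47 = 283.
Compare {#1, #2, #4}: routing cost 240 + fixed 47 = 287.
Compare {#2}: routing cost 277 + fixed 17 = 294.
All other subsets cost ≥ 283. Minimum total cost: 275.

275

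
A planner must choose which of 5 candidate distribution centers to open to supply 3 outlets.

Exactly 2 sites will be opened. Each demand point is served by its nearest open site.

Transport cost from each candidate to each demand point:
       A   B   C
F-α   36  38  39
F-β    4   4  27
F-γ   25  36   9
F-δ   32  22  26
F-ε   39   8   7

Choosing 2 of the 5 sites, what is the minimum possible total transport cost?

Open {F-β, F-ε}.
  A→F-β 4, B→F-β 4, C→F-ε 7  ⇒ total 15.
Compare {F-β, F-γ}: total 17.
Compare {F-β, F-δ}: total 34.
No size-2 selection does better; minimum is 15.

15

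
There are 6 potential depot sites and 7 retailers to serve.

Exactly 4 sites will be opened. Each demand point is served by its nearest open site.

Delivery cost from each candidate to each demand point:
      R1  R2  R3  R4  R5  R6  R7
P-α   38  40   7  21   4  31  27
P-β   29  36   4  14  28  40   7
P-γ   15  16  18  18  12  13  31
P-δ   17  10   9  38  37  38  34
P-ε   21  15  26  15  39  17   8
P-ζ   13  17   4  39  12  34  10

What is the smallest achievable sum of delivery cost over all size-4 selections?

67

Open {P-α, P-β, P-γ, P-δ}.
  R1→P-γ 15, R2→P-δ 10, R3→P-β 4, R4→P-β 14, R5→P-α 4, R6→P-γ 13, R7→P-β 7  ⇒ total 67.
Compare {P-α, P-β, P-γ, P-ζ}: total 71.
Compare {P-α, P-δ, P-ε, P-ζ}: total 71.
No size-4 selection does better; minimum is 67.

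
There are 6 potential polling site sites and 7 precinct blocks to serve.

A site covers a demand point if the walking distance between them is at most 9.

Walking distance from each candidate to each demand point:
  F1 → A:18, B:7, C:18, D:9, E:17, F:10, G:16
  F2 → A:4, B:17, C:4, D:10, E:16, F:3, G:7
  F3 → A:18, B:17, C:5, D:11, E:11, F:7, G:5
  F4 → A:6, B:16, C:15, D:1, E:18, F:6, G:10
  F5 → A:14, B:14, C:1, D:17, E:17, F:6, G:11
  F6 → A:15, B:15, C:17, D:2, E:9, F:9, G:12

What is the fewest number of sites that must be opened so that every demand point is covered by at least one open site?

Coverage sets (demand points within 9 of each site):
  F1: {B, D}
  F2: {A, C, F, G}
  F3: {C, F, G}
  F4: {A, D, F}
  F5: {C, F}
  F6: {D, E, F}
No 2 sites suffice: every size-2 union leaves at least one demand point uncovered.
But {F1, F2, F6} covers everything, so the minimum is 3.

3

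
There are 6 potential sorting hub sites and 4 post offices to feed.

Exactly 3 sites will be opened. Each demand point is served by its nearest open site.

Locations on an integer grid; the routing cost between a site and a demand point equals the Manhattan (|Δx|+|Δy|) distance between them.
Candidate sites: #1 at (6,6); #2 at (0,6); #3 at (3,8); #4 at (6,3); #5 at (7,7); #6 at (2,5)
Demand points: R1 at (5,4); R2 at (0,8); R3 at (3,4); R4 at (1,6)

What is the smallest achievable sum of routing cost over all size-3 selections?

Open {#2, #4, #6}.
  R1→#4 2, R2→#2 2, R3→#6 2, R4→#2 1  ⇒ total 7.
Compare {#1, #2, #6}: total 8.
Compare {#1, #2, #4}: total 9.
No size-3 selection does better; minimum is 7.

7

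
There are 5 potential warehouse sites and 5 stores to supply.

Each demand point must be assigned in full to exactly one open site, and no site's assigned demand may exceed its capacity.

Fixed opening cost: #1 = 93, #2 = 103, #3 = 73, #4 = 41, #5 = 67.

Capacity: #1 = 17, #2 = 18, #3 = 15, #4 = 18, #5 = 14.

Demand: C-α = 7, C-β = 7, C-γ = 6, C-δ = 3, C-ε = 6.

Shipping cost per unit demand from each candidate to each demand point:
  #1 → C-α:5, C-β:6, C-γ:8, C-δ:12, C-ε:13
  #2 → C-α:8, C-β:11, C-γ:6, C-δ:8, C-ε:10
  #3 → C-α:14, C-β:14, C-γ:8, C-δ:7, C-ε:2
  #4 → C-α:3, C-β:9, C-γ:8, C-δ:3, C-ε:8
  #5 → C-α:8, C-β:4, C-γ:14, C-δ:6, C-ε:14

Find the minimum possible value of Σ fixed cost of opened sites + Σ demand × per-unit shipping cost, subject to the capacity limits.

Open {#3, #4}; cheapest assignment that respects the capacities:
  #3 (cap 15, load 12): C-γ, C-ε — cost 6×8 + 6×2 = 60
  #4 (cap 18, load 17): C-α, C-β, C-δ — cost 7×3 + 7×9 + 3×3 = 93
  Shipping 153, fixed 114 → total 267.
  Any other capacity-feasible assignment to {#3, #4} ships for at least 153.
Compare {#4, #5}: its best feasible assignment gives total 297.
Compare {#3, #4, #5}: its best feasible assignment gives total 299.
Every other set of open sites that can feasibly serve all demand totals ≥ 297 even under its best assignment. Minimum: 267.

267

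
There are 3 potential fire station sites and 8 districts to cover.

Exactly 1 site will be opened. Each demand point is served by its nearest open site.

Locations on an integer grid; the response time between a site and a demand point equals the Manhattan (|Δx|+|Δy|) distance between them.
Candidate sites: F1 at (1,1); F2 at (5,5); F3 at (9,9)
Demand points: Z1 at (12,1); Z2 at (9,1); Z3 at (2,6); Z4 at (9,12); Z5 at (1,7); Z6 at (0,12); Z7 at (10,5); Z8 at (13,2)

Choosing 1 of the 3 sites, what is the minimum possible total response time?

Open {F2}.
  Z1→F2 11, Z2→F2 8, Z3→F2 4, Z4→F2 11, Z5→F2 6, Z6→F2 12, Z7→F2 5, Z8→F2 11  ⇒ total 68.
Compare {F3}: total 70.
Compare {F1}: total 88.

68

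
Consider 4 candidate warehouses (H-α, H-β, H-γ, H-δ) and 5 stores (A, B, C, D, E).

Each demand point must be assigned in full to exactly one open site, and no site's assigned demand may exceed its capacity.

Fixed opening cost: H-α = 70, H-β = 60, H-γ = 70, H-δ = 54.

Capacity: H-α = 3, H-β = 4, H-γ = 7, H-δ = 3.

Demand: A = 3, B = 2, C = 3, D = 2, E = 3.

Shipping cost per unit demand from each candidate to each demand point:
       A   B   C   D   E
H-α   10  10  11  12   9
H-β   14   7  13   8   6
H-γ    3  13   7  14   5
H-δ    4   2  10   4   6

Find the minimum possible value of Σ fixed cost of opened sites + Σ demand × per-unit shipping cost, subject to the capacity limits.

262

Open {H-β, H-γ, H-δ}; cheapest assignment that respects the capacities:
  H-β (cap 4, load 4): B, D — cost 2×7 + 2×8 = 30
  H-γ (cap 7, load 6): A, C — cost 3×3 + 3×7 = 30
  H-δ (cap 3, load 3): E — cost 3×6 = 18
  Shipping 78, fixed 184 → total 262.
  Any other capacity-feasible assignment to {H-β, H-γ, H-δ} ships for at least 78.
Compare {H-α, H-β, H-γ}: its best feasible assignment gives total 287.
Compare {H-α, H-γ, H-δ}: its best feasible assignment gives total 308.
Every other set of open sites that can feasibly serve all demand totals ≥ 287 even under its best assignment. Minimum: 262.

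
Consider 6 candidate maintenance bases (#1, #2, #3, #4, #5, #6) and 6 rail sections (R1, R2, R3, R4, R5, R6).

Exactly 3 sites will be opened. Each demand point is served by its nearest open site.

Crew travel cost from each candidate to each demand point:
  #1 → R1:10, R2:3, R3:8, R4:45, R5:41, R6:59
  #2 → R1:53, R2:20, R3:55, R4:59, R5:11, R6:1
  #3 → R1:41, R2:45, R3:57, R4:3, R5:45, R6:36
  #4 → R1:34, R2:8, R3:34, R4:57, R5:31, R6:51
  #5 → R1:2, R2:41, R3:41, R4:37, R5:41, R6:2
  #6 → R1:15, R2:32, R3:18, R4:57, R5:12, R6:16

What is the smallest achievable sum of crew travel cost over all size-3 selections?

Open {#1, #2, #3}.
  R1→#1 10, R2→#1 3, R3→#1 8, R4→#3 3, R5→#2 11, R6→#2 1  ⇒ total 36.
Compare {#1, #3, #6}: total 52.
Compare {#1, #3, #5}: total 59.
No size-3 selection does better; minimum is 36.

36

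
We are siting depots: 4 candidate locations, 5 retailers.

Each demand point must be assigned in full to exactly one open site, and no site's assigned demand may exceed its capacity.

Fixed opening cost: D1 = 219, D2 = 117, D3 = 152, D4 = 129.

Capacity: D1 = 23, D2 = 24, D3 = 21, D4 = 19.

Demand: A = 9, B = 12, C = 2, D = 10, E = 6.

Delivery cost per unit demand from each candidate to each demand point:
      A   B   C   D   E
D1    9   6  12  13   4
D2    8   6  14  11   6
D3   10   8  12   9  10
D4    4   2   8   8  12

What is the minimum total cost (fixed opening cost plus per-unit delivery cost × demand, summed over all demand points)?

498

Open {D2, D4}; cheapest assignment that respects the capacities:
  D2 (cap 24, load 20): B, C, E — cost 12×6 + 2×14 + 6×6 = 136
  D4 (cap 19, load 19): A, D — cost 9×4 + 10×8 = 116
  Shipping 252, fixed 246 → total 498.
  Any other capacity-feasible assignment to {D2, D4} ships for at least 252.
Compare {D3, D4}: its best feasible assignment gives total 577.
Compare {D2, D3}: its best feasible assignment gives total 581.
Every other set of open sites that can feasibly serve all demand totals ≥ 577 even under its best assignment. Minimum: 498.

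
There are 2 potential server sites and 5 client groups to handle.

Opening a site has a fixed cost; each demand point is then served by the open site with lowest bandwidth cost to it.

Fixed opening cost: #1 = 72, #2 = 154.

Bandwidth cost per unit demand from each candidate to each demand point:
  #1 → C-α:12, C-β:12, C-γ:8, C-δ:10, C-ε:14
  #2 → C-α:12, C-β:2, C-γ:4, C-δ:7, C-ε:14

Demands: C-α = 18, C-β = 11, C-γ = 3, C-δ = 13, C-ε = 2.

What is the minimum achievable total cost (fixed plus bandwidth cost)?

523

Open {#2}: assign each demand point to its cheapest open site.
  C-α→#2 18×12=216, C-β→#2 11×2=22, C-γ→#2 3×4=12, C-δ→#2 13×7=91, C-ε→#2 2×14=28
  bandwidth cost 369, fixed 154 → total 523.
Compare {#1, #2}: bandwidth cost 369 + fixed 226 = 595.
Compare {#1}: bandwidth cost 530 + fixed 72 = 602.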